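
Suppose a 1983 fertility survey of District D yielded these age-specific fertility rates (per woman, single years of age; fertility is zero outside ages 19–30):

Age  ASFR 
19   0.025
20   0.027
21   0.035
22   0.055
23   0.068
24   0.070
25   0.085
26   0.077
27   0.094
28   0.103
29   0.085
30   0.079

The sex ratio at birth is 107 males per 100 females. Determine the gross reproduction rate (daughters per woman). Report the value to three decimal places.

Proportion female at birth = 100 / (100 + 107) = 0.48309.
Sum of ASFRs = 0.025 + 0.027 + 0.035 + 0.055 + 0.068 + 0.070 + 0.085 + 0.077 + 0.094 + 0.103 + 0.085 + 0.079 = 0.803
TFR = 0.803
GRR = 0.48309 × 0.803 = 0.38792

0.388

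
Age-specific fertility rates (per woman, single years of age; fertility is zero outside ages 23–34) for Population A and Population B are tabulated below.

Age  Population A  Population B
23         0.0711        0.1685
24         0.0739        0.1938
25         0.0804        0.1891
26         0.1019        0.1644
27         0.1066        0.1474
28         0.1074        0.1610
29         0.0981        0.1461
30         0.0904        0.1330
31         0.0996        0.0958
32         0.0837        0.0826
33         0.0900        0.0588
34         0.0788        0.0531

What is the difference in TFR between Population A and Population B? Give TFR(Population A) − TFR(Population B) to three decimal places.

-0.512

Population A:
  Sum of ASFRs = 0.0711 + 0.0739 + 0.0804 + 0.1019 + 0.1066 + 0.1074 + 0.0981 + 0.0904 + 0.0996 + 0.0837 + 0.0900 + 0.0788 = 1.0819
  TFR = 1.0819
Population B:
  Sum of ASFRs = 0.1685 + 0.1938 + 0.1891 + 0.1644 + 0.1474 + 0.1610 + 0.1461 + 0.1330 + 0.0958 + 0.0826 + 0.0588 + 0.0531 = 1.5936
  TFR = 1.5936
Difference = 1.0819 − 1.5936 = -0.5117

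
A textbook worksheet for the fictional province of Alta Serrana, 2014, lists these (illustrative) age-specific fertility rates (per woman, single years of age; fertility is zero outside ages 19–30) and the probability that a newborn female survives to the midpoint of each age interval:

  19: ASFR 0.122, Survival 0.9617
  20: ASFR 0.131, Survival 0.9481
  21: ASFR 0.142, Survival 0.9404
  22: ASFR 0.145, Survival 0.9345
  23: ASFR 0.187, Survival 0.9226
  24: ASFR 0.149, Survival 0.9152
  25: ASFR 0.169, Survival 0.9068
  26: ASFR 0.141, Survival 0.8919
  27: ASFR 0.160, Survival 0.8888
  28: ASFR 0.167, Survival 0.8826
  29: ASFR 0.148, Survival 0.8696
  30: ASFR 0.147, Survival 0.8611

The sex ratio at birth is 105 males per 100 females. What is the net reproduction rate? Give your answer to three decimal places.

0.802

Proportion female at birth = 100 / (100 + 105) = 0.48780.
Each age group contributes 1 × ASFR × survival:
  19: 1 × 0.122 × 0.9617 = 0.11733
  20: 1 × 0.131 × 0.9481 = 0.12420
  21: 1 × 0.142 × 0.9404 = 0.13354
  22: 1 × 0.145 × 0.9345 = 0.13550
  23: 1 × 0.187 × 0.9226 = 0.17253
  24: 1 × 0.149 × 0.9152 = 0.13636
  25: 1 × 0.169 × 0.9068 = 0.15325
  26: 1 × 0.141 × 0.8919 = 0.12576
  27: 1 × 0.160 × 0.8888 = 0.14221
  28: 1 × 0.167 × 0.8826 = 0.14739
  29: 1 × 0.148 × 0.8696 = 0.12870
  30: 1 × 0.147 × 0.8611 = 0.12658
Sum = 1.64335
NRR = 0.48780 × 1.64335 = 0.80163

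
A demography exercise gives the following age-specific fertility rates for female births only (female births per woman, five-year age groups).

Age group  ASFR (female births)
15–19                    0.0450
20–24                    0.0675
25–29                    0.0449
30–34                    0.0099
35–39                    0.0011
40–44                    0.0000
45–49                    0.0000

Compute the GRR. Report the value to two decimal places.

0.84

Sum of female ASFRs = 0.0450 + 0.0675 + 0.0449 + 0.0099 + 0.0011 + 0.0000 + 0.0000 = 0.1684
GRR = 5 × 0.1684 = 0.842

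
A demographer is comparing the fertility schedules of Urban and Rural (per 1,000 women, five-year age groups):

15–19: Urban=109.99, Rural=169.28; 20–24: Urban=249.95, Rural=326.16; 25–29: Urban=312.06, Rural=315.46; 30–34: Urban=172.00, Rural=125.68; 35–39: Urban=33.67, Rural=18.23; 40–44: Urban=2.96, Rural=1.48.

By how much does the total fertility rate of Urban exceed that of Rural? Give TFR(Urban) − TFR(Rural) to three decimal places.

Urban:
  Sum of ASFRs = 109.99 + 249.95 + 312.06 + 172.00 + 33.67 + 2.96 = 880.63
  TFR = 5 × 880.63 / 1000 = 4.40315
Rural:
  Sum of ASFRs = 169.28 + 326.16 + 315.46 + 125.68 + 18.23 + 1.48 = 956.29
  TFR = 5 × 956.29 / 1000 = 4.78145
Difference = 4.40315 − 4.78145 = -0.3783

-0.378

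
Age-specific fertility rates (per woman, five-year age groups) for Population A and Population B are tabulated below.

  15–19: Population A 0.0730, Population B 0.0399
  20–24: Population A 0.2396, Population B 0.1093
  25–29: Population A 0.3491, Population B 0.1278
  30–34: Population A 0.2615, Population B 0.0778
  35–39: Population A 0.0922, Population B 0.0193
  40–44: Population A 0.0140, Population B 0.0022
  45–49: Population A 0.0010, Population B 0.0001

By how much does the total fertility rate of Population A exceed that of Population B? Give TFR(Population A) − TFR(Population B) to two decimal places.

Population A:
  Sum of ASFRs = 0.0730 + 0.2396 + 0.3491 + 0.2615 + 0.0922 + 0.0140 + 0.0010 = 1.0304
  TFR = 5 × 1.0304 = 5.152
Population B:
  Sum of ASFRs = 0.0399 + 0.1093 + 0.1278 + 0.0778 + 0.0193 + 0.0022 + 0.0001 = 0.3764
  TFR = 5 × 0.3764 = 1.882
Difference = 5.152 − 1.882 = 3.27

3.27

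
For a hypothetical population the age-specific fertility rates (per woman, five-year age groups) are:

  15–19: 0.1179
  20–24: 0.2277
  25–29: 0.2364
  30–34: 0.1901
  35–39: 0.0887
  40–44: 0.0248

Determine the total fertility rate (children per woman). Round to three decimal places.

Sum of ASFRs = 0.1179 + 0.2277 + 0.2364 + 0.1901 + 0.0887 + 0.0248 = 0.8856
TFR = 5 × 0.8856 = 4.428

4.428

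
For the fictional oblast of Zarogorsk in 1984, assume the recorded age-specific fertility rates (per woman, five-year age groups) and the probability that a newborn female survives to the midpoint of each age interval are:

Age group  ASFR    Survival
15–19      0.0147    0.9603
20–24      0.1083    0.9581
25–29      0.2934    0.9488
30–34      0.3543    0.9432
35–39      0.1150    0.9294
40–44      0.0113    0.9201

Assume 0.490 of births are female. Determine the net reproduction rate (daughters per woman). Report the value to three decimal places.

Proportion female at birth = 0.490.
Each age group contributes 5 × ASFR × survival:
  15–19: 5 × 0.0147 × 0.9603 = 0.07058
  20–24: 5 × 0.1083 × 0.9581 = 0.51881
  25–29: 5 × 0.2934 × 0.9488 = 1.39189
  30–34: 5 × 0.3543 × 0.9432 = 1.67088
  35–39: 5 × 0.1150 × 0.9294 = 0.53441
  40–44: 5 × 0.0113 × 0.9201 = 0.05199
Sum = 4.23856
NRR = 0.490 × 4.23856 = 2.07689
NRR > 1, so each generation more than replaces itself.

2.077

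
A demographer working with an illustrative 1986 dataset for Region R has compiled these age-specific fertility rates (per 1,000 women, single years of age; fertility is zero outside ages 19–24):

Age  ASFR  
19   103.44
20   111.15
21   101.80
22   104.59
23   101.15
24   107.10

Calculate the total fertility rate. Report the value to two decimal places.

0.63

Sum of ASFRs = 103.44 + 111.15 + 101.80 + 104.59 + 101.15 + 107.10 = 629.23
TFR = 629.23 / 1000 = 0.62923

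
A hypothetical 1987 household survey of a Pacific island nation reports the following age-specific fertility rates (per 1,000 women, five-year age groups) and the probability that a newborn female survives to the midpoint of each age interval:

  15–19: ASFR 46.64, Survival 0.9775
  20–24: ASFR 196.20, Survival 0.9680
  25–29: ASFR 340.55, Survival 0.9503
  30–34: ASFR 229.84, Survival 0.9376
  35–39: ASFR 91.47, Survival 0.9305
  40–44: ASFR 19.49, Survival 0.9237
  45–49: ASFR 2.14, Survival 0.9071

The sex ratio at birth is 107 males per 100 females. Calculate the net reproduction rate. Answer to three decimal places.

2.125

Proportion female at birth = 100 / (100 + 107) = 0.48309.
Per-age-group product (5 × ASFR × survival probability):
  15–19: 5 × 46.64/1000 × 0.9775 = 0.22795
  20–24: 5 × 196.20/1000 × 0.9680 = 0.94961
  25–29: 5 × 340.55/1000 × 0.9503 = 1.61812
  30–34: 5 × 229.84/1000 × 0.9376 = 1.07749
  35–39: 5 × 91.47/1000 × 0.9305 = 0.42556
  40–44: 5 × 19.49/1000 × 0.9237 = 0.09001
  45–49: 5 × 2.14/1000 × 0.9071 = 0.00971
Sum = 4.39845
NRR = 0.48309 × 4.39845 = 2.12485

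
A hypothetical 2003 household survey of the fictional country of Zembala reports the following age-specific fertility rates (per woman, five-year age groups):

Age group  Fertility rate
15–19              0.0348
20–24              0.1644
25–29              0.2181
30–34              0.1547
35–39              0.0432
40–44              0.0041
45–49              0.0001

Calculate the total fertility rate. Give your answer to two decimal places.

3.10

Sum of ASFRs = 0.0348 + 0.1644 + 0.2181 + 0.1547 + 0.0432 + 0.0041 + 0.0001 = 0.6194
TFR = 5 × 0.6194 = 3.097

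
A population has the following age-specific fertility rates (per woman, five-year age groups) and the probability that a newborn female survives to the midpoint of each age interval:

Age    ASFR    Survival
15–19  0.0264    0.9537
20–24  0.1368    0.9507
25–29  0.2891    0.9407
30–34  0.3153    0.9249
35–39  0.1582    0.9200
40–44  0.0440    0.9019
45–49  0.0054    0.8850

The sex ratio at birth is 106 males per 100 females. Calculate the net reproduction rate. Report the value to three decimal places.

2.206

Proportion female at birth = 100 / (100 + 106) = 0.48544.
Per-age-group product (5 × ASFR × survival probability):
  15–19: 5 × 0.0264 × 0.9537 = 0.12589
  20–24: 5 × 0.1368 × 0.9507 = 0.65028
  25–29: 5 × 0.2891 × 0.9407 = 1.35978
  30–34: 5 × 0.3153 × 0.9249 = 1.45810
  35–39: 5 × 0.1582 × 0.9200 = 0.72772
  40–44: 5 × 0.0440 × 0.9019 = 0.19842
  45–49: 5 × 0.0054 × 0.8850 = 0.02390
Sum = 4.54409
NRR = 0.48544 × 4.54409 = 2.20588
An NRR exceeding 1 indicates intrinsic growth under these rates.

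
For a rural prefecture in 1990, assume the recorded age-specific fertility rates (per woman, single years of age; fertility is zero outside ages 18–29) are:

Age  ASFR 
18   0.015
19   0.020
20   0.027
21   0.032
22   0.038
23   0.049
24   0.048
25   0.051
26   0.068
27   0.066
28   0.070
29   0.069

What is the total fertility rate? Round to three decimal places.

Sum of ASFRs = 0.015 + 0.020 + 0.027 + 0.032 + 0.038 + 0.049 + 0.048 + 0.051 + 0.068 + 0.066 + 0.070 + 0.069 = 0.553
TFR = 0.553

0.553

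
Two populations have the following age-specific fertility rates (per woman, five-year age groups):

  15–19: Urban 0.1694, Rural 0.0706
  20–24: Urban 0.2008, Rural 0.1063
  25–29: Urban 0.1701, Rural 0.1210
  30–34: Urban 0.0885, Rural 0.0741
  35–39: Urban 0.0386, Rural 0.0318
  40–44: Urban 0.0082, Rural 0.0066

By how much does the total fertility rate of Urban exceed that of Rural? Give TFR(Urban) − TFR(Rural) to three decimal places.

Urban:
  Sum of ASFRs = 0.1694 + 0.2008 + 0.1701 + 0.0885 + 0.0386 + 0.0082 = 0.6756
  TFR = 5 × 0.6756 = 3.378
Rural:
  Sum of ASFRs = 0.0706 + 0.1063 + 0.1210 + 0.0741 + 0.0318 + 0.0066 = 0.4104
  TFR = 5 × 0.4104 = 2.052
Difference = 3.378 − 2.052 = 1.326

1.326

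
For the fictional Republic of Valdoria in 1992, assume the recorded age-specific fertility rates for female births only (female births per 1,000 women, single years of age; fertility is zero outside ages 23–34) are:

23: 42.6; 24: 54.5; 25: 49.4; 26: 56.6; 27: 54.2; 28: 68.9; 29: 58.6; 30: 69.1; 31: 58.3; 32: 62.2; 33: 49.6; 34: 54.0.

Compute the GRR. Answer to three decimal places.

Sum of female ASFRs = 42.6 + 54.5 + 49.4 + 56.6 + 54.2 + 68.9 + 58.6 + 69.1 + 58.3 + 62.2 + 49.6 + 54.0 = 678.0
GRR = 678.0 / 1000 = 0.678

0.678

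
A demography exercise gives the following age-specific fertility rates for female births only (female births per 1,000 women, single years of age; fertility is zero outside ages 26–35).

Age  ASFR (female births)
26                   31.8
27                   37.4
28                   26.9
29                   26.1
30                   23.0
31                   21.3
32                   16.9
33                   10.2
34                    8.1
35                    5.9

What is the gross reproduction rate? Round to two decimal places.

0.21

Sum of female ASFRs = 31.8 + 37.4 + 26.9 + 26.1 + 23.0 + 21.3 + 16.9 + 10.2 + 8.1 + 5.9 = 207.6
GRR = 207.6 / 1000 = 0.2076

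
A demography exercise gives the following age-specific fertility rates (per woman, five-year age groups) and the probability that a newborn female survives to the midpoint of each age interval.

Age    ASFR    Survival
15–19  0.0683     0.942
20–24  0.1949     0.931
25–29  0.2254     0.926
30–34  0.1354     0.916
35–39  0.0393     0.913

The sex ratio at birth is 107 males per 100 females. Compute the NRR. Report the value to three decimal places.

Proportion female at birth = 100 / (100 + 107) = 0.48309.
Weighting each age-specific rate by interval width and survival:
  15–19: 5 × 0.0683 × 0.942 = 0.32169
  20–24: 5 × 0.1949 × 0.931 = 0.90726
  25–29: 5 × 0.2254 × 0.926 = 1.04360
  30–34: 5 × 0.1354 × 0.916 = 0.62013
  35–39: 5 × 0.0393 × 0.913 = 0.17940
Sum = 3.07208
NRR = 0.48309 × 3.07208 = 1.48409

1.484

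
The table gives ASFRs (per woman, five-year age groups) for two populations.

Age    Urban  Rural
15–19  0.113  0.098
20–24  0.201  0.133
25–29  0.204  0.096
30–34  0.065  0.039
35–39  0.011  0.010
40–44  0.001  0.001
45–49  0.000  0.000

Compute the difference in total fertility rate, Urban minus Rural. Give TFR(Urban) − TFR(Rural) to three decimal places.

1.090

Urban:
  Sum of ASFRs = 0.113 + 0.201 + 0.204 + 0.065 + 0.011 + 0.001 + 0.000 = 0.595
  TFR = 5 × 0.595 = 2.975
Rural:
  Sum of ASFRs = 0.098 + 0.133 + 0.096 + 0.039 + 0.010 + 0.001 + 0.000 = 0.377
  TFR = 5 × 0.377 = 1.885
Difference = 2.975 − 1.885 = 1.09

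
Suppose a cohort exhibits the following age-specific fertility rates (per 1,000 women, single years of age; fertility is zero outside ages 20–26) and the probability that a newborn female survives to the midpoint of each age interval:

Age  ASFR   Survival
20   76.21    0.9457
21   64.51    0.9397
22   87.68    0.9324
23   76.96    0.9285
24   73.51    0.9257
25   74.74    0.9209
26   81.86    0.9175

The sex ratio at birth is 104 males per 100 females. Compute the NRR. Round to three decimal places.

0.244

Proportion female at birth = 100 / (100 + 104) = 0.49020.
Each age group contributes 1 × ASFR × survival:
  20: 1 × 76.21/1000 × 0.9457 = 0.07207
  21: 1 × 64.51/1000 × 0.9397 = 0.06062
  22: 1 × 87.68/1000 × 0.9324 = 0.08175
  23: 1 × 76.96/1000 × 0.9285 = 0.07146
  24: 1 × 73.51/1000 × 0.9257 = 0.06805
  25: 1 × 74.74/1000 × 0.9209 = 0.06883
  26: 1 × 81.86/1000 × 0.9175 = 0.07511
Sum = 0.49789
NRR = 0.49020 × 0.49789 = 0.24407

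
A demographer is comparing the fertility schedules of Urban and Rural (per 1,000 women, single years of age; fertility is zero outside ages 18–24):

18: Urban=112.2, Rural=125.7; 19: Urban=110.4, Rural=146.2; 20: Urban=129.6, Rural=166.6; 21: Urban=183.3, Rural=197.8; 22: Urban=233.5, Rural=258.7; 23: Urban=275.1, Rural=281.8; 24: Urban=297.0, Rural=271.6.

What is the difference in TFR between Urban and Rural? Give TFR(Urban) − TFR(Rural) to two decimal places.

Urban:
  Sum of ASFRs = 112.2 + 110.4 + 129.6 + 183.3 + 233.5 + 275.1 + 297.0 = 1341.1
  TFR = 1341.1 / 1000 = 1.3411
Rural:
  Sum of ASFRs = 125.7 + 146.2 + 166.6 + 197.8 + 258.7 + 281.8 + 271.6 = 1448.4
  TFR = 1448.4 / 1000 = 1.4484
Difference = 1.3411 − 1.4484 = -0.1073

-0.11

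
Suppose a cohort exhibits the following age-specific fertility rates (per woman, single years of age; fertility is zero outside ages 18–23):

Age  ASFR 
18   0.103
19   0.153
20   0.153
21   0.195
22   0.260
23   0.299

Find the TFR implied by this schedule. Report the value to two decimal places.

Sum of ASFRs = 0.103 + 0.153 + 0.153 + 0.195 + 0.260 + 0.299 = 1.163
TFR = 1.163

1.16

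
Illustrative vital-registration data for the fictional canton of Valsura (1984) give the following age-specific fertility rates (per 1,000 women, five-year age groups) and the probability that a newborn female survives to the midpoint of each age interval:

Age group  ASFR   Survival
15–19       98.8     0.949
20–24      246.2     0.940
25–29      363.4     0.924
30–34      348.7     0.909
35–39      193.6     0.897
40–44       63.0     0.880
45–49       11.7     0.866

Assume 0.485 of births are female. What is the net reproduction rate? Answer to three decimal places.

Proportion female at birth = 0.485.
Each age group contributes 5 × ASFR × survival:
  15–19: 5 × 98.8/1000 × 0.949 = 0.46881
  20–24: 5 × 246.2/1000 × 0.940 = 1.15714
  25–29: 5 × 363.4/1000 × 0.924 = 1.67891
  30–34: 5 × 348.7/1000 × 0.909 = 1.58484
  35–39: 5 × 193.6/1000 × 0.897 = 0.86830
  40–44: 5 × 63.0/1000 × 0.880 = 0.27720
  45–49: 5 × 11.7/1000 × 0.866 = 0.05066
Sum = 6.08586
NRR = 0.485 × 6.08586 = 2.95164

2.952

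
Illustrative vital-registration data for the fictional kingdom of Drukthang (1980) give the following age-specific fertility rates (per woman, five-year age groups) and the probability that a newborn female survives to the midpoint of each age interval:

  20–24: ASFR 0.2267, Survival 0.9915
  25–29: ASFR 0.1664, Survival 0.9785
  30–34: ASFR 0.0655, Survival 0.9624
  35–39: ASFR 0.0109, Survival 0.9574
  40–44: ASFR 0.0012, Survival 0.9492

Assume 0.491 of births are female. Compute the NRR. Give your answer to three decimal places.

Proportion female at birth = 0.491.
Per-age-group product (5 × ASFR × survival probability):
  20–24: 5 × 0.2267 × 0.9915 = 1.12387
  25–29: 5 × 0.1664 × 0.9785 = 0.81411
  30–34: 5 × 0.0655 × 0.9624 = 0.31519
  35–39: 5 × 0.0109 × 0.9574 = 0.05218
  40–44: 5 × 0.0012 × 0.9492 = 0.00570
Sum = 2.31105
NRR = 0.491 × 2.31105 = 1.13473

1.135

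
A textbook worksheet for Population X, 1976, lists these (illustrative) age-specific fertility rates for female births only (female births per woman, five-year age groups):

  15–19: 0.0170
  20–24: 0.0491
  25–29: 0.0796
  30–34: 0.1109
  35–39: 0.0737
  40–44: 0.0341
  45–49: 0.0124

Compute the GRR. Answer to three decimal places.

Sum of female ASFRs = 0.0170 + 0.0491 + 0.0796 + 0.1109 + 0.0737 + 0.0341 + 0.0124 = 0.3768
GRR = 5 × 0.3768 = 1.884

1.884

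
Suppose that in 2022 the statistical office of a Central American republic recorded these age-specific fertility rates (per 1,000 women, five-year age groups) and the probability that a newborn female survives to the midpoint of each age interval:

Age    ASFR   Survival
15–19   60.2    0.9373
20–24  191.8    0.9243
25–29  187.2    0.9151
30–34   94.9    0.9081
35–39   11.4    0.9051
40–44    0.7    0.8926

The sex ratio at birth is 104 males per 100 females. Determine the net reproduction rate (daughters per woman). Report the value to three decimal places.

1.231

Proportion female at birth = 100 / (100 + 104) = 0.49020.
Per-age-group product (5 × ASFR × survival probability):
  15–19: 5 × 60.2/1000 × 0.9373 = 0.28213
  20–24: 5 × 191.8/1000 × 0.9243 = 0.88640
  25–29: 5 × 187.2/1000 × 0.9151 = 0.85653
  30–34: 5 × 94.9/1000 × 0.9081 = 0.43089
  35–39: 5 × 11.4/1000 × 0.9051 = 0.05159
  40–44: 5 × 0.7/1000 × 0.8926 = 0.00312
Sum = 2.51066
NRR = 0.49020 × 2.51066 = 1.23073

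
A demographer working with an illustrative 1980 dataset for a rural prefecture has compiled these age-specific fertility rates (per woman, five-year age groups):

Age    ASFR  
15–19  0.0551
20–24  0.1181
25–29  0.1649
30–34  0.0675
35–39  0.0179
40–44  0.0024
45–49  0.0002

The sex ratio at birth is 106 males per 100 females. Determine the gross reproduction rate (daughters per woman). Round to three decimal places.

1.034

Proportion female at birth = 100 / (100 + 106) = 0.48544.
Sum of ASFRs = 0.0551 + 0.1181 + 0.1649 + 0.0675 + 0.0179 + 0.0024 + 0.0002 = 0.4261
TFR = 5 × 0.4261 = 2.1305
GRR = 0.48544 × 2.1305 = 1.03423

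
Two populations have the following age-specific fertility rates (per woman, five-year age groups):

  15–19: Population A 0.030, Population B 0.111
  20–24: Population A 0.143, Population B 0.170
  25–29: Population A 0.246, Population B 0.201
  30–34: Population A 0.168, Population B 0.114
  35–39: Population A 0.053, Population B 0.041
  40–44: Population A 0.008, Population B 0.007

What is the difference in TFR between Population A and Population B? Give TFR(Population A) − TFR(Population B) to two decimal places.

0.02

Population A:
  Sum of ASFRs = 0.030 + 0.143 + 0.246 + 0.168 + 0.053 + 0.008 = 0.648
  TFR = 5 × 0.648 = 3.24
Population B:
  Sum of ASFRs = 0.111 + 0.170 + 0.201 + 0.114 + 0.041 + 0.007 = 0.644
  TFR = 5 × 0.644 = 3.22
Difference = 3.24 − 3.22 = 0.02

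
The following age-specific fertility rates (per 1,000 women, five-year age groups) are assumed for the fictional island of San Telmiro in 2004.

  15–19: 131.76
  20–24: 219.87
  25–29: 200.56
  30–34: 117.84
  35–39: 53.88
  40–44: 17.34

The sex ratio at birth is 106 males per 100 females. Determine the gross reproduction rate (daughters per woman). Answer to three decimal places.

Proportion female at birth = 100 / (100 + 106) = 0.48544.
Sum of ASFRs = 131.76 + 219.87 + 200.56 + 117.84 + 53.88 + 17.34 = 741.25
TFR = 5 × 741.25 / 1000 = 3.70625
GRR = 0.48544 × 3.70625 = 1.79916

1.799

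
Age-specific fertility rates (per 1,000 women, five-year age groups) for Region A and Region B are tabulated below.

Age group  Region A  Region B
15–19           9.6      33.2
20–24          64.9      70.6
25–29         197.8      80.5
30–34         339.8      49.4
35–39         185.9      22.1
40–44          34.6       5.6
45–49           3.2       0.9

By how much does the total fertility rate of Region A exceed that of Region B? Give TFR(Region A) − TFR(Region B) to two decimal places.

Region A:
  Sum of ASFRs = 9.6 + 64.9 + 197.8 + 339.8 + 185.9 + 34.6 + 3.2 = 835.8
  TFR = 5 × 835.8 / 1000 = 4.179
Region B:
  Sum of ASFRs = 33.2 + 70.6 + 80.5 + 49.4 + 22.1 + 5.6 + 0.9 = 262.3
  TFR = 5 × 262.3 / 1000 = 1.3115
Difference = 4.179 − 1.3115 = 2.8675

2.87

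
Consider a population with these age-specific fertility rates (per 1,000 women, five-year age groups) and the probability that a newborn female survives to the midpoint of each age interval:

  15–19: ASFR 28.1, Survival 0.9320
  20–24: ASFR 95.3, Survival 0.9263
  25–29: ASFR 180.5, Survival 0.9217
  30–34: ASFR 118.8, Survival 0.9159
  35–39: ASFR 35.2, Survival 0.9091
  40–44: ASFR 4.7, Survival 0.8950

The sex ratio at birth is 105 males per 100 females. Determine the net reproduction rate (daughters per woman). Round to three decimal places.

1.039

Proportion female at birth = 100 / (100 + 105) = 0.48780.
Each age group contributes 5 × ASFR × survival:
  15–19: 5 × 28.1/1000 × 0.9320 = 0.13095
  20–24: 5 × 95.3/1000 × 0.9263 = 0.44138
  25–29: 5 × 180.5/1000 × 0.9217 = 0.83183
  30–34: 5 × 118.8/1000 × 0.9159 = 0.54404
  35–39: 5 × 35.2/1000 × 0.9091 = 0.16000
  40–44: 5 × 4.7/1000 × 0.8950 = 0.02103
Sum = 2.12923
NRR = 0.48780 × 2.12923 = 1.03864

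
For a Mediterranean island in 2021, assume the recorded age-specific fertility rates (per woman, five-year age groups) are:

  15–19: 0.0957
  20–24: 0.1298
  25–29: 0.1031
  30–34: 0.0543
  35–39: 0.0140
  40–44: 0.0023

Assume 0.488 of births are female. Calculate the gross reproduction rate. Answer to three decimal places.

Proportion female at birth = 0.488.
Sum of ASFRs = 0.0957 + 0.1298 + 0.1031 + 0.0543 + 0.0140 + 0.0023 = 0.3992
TFR = 5 × 0.3992 = 1.996
GRR = 0.488 × 1.996 = 0.97405

0.974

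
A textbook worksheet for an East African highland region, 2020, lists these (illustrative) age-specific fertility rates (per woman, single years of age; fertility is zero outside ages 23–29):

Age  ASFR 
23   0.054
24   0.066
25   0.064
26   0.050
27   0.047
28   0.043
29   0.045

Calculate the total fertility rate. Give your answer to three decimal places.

0.369

Sum of ASFRs = 0.054 + 0.066 + 0.064 + 0.050 + 0.047 + 0.043 + 0.045 = 0.369
TFR = 0.369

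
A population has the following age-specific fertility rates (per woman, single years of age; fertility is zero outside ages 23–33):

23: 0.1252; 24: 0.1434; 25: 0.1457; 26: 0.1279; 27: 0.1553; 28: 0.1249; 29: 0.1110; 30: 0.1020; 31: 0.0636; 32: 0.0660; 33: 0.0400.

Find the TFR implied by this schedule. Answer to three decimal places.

Sum of ASFRs = 0.1252 + 0.1434 + 0.1457 + 0.1279 + 0.1553 + 0.1249 + 0.1110 + 0.1020 + 0.0636 + 0.0660 + 0.0400 = 1.2050
TFR = 1.205

1.205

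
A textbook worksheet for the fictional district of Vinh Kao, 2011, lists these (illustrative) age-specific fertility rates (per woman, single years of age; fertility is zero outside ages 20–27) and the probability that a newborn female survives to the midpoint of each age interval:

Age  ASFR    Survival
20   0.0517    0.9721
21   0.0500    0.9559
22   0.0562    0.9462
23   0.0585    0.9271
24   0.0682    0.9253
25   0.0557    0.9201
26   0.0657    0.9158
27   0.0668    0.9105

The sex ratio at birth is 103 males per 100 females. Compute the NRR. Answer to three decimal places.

0.217

Proportion female at birth = 100 / (100 + 103) = 0.49261.
Survival-weighted fertility by age (1·fₓ·Sₓ):
  20: 1 × 0.0517 × 0.9721 = 0.05026
  21: 1 × 0.0500 × 0.9559 = 0.04780
  22: 1 × 0.0562 × 0.9462 = 0.05318
  23: 1 × 0.0585 × 0.9271 = 0.05424
  24: 1 × 0.0682 × 0.9253 = 0.06311
  25: 1 × 0.0557 × 0.9201 = 0.05125
  26: 1 × 0.0657 × 0.9158 = 0.06017
  27: 1 × 0.0668 × 0.9105 = 0.06082
Sum = 0.44083
NRR = 0.49261 × 0.44083 = 0.21716
With NRR below 1 the population is below replacement fertility.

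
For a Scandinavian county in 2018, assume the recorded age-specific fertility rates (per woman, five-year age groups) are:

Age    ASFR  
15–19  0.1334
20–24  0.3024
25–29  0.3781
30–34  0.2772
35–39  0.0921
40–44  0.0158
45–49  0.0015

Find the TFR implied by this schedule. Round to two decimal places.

6.00

Sum of ASFRs = 0.1334 + 0.3024 + 0.3781 + 0.2772 + 0.0921 + 0.0158 + 0.0015 = 1.2005
TFR = 5 × 1.2005 = 6.0025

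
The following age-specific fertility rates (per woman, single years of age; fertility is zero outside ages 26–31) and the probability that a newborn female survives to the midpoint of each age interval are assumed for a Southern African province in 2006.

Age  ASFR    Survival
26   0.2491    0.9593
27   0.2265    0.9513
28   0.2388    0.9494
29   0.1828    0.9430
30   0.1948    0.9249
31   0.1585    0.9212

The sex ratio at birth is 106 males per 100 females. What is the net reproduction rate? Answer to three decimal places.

Proportion female at birth = 100 / (100 + 106) = 0.48544.
Each age group contributes 1 × ASFR × survival:
  26: 1 × 0.2491 × 0.9593 = 0.23896
  27: 1 × 0.2265 × 0.9513 = 0.21547
  28: 1 × 0.2388 × 0.9494 = 0.22672
  29: 1 × 0.1828 × 0.9430 = 0.17238
  30: 1 × 0.1948 × 0.9249 = 0.18017
  31: 1 × 0.1585 × 0.9212 = 0.14601
Sum = 1.17971
NRR = 0.48544 × 1.17971 = 0.57268

0.573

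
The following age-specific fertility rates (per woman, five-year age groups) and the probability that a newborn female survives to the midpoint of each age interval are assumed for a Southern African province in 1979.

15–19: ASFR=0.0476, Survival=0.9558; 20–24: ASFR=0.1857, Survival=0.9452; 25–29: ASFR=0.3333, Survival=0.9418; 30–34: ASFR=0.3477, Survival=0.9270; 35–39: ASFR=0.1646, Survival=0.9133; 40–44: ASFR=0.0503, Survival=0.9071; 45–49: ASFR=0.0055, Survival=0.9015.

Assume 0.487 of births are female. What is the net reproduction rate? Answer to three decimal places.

2.577

Proportion female at birth = 0.487.
Each age group contributes 5 × ASFR × survival:
  15–19: 5 × 0.0476 × 0.9558 = 0.22748
  20–24: 5 × 0.1857 × 0.9452 = 0.87762
  25–29: 5 × 0.3333 × 0.9418 = 1.56951
  30–34: 5 × 0.3477 × 0.9270 = 1.61159
  35–39: 5 × 0.1646 × 0.9133 = 0.75165
  40–44: 5 × 0.0503 × 0.9071 = 0.22814
  45–49: 5 × 0.0055 × 0.9015 = 0.02479
Sum = 5.29078
NRR = 0.487 × 5.29078 = 2.57661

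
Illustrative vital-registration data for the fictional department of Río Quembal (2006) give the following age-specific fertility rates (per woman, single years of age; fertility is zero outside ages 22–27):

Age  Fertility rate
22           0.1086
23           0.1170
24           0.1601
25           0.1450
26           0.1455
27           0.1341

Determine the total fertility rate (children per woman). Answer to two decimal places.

Sum of ASFRs = 0.1086 + 0.1170 + 0.1601 + 0.1450 + 0.1455 + 0.1341 = 0.8103
TFR = 0.8103

0.81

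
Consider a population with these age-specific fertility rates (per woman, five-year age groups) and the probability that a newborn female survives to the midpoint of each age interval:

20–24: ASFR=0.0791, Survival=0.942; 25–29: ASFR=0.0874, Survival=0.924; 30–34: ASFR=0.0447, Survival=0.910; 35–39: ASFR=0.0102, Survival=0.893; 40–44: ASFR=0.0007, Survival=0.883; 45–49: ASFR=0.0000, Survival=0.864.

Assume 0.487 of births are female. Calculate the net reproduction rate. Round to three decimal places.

0.501

Proportion female at birth = 0.487.
Per-age-group product (5 × ASFR × survival probability):
  20–24: 5 × 0.0791 × 0.942 = 0.37256
  25–29: 5 × 0.0874 × 0.924 = 0.40379
  30–34: 5 × 0.0447 × 0.910 = 0.20339
  35–39: 5 × 0.0102 × 0.893 = 0.04554
  40–44: 5 × 0.0007 × 0.883 = 0.00309
  45–49: 5 × 0.0000 × 0.864 = 0.00000
Sum = 1.02837
NRR = 0.487 × 1.02837 = 0.50082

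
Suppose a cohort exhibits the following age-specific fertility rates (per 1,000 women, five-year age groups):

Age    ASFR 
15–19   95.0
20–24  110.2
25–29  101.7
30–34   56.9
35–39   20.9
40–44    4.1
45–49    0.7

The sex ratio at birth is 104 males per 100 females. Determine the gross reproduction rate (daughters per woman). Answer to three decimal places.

0.955

Proportion female at birth = 100 / (100 + 104) = 0.49020.
Sum of ASFRs = 95.0 + 110.2 + 101.7 + 56.9 + 20.9 + 4.1 + 0.7 = 389.5
TFR = 5 × 389.5 / 1000 = 1.9475
GRR = 0.49020 × 1.9475 = 0.95466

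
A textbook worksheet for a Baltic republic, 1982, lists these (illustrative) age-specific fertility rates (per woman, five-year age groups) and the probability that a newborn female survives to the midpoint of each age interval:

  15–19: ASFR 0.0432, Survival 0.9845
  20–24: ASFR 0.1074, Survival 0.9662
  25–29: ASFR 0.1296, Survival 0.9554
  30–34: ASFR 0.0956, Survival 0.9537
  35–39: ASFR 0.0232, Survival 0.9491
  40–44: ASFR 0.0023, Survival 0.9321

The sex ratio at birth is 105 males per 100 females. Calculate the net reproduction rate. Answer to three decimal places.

Proportion female at birth = 100 / (100 + 105) = 0.48780.
Per-age-group product (5 × ASFR × survival probability):
  15–19: 5 × 0.0432 × 0.9845 = 0.21265
  20–24: 5 × 0.1074 × 0.9662 = 0.51885
  25–29: 5 × 0.1296 × 0.9554 = 0.61910
  30–34: 5 × 0.0956 × 0.9537 = 0.45587
  35–39: 5 × 0.0232 × 0.9491 = 0.11010
  40–44: 5 × 0.0023 × 0.9321 = 0.01072
Sum = 1.92729
NRR = 0.48780 × 1.92729 = 0.94013
An NRR under 1 implies long-run decline under these rates.

0.940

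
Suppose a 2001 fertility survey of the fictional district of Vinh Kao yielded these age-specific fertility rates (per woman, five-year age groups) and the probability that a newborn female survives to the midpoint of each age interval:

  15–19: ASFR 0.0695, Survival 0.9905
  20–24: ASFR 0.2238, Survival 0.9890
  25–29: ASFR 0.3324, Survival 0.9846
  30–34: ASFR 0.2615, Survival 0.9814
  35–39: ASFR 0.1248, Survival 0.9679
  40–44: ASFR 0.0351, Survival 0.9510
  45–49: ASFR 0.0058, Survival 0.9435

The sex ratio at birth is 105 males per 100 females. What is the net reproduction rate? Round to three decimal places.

2.521

Proportion female at birth = 100 / (100 + 105) = 0.48780.
Weighting each age-specific rate by interval width and survival:
  15–19: 5 × 0.0695 × 0.9905 = 0.34420
  20–24: 5 × 0.2238 × 0.9890 = 1.10669
  25–29: 5 × 0.3324 × 0.9846 = 1.63641
  30–34: 5 × 0.2615 × 0.9814 = 1.28318
  35–39: 5 × 0.1248 × 0.9679 = 0.60397
  40–44: 5 × 0.0351 × 0.9510 = 0.16690
  45–49: 5 × 0.0058 × 0.9435 = 0.02736
Sum = 5.16871
NRR = 0.48780 × 5.16871 = 2.52130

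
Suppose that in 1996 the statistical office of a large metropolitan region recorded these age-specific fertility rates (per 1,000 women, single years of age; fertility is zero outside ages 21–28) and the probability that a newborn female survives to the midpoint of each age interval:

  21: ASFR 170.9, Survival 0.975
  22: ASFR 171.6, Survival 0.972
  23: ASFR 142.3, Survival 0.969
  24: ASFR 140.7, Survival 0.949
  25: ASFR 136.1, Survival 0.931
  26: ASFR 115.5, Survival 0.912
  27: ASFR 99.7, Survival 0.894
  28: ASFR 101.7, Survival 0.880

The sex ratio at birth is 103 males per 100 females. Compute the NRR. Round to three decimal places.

Proportion female at birth = 100 / (100 + 103) = 0.49261.
Weighting each age-specific rate by interval width and survival:
  21: 1 × 170.9/1000 × 0.975 = 0.16663
  22: 1 × 171.6/1000 × 0.972 = 0.16680
  23: 1 × 142.3/1000 × 0.969 = 0.13789
  24: 1 × 140.7/1000 × 0.949 = 0.13352
  25: 1 × 136.1/1000 × 0.931 = 0.12671
  26: 1 × 115.5/1000 × 0.912 = 0.10534
  27: 1 × 99.7/1000 × 0.894 = 0.08913
  28: 1 × 101.7/1000 × 0.880 = 0.08950
Sum = 1.01552
NRR = 0.49261 × 1.01552 = 0.50026

0.500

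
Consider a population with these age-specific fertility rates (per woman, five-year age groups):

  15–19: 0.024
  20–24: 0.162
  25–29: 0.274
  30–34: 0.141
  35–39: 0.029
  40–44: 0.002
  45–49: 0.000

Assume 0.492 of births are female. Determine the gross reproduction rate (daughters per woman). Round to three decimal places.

Proportion female at birth = 0.492.
Sum of ASFRs = 0.024 + 0.162 + 0.274 + 0.141 + 0.029 + 0.002 + 0.000 = 0.632
TFR = 5 × 0.632 = 3.16
GRR = 0.492 × 3.16 = 1.55472

1.555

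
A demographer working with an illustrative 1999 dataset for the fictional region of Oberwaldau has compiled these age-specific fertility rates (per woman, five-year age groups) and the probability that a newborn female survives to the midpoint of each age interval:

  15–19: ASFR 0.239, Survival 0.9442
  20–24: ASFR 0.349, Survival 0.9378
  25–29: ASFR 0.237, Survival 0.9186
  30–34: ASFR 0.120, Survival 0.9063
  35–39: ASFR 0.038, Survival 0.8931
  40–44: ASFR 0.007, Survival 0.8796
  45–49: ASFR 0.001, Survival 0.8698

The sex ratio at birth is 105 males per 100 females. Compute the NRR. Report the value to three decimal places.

2.245

Proportion female at birth = 100 / (100 + 105) = 0.48780.
Each age group contributes 5 × ASFR × survival:
  15–19: 5 × 0.239 × 0.9442 = 1.12832
  20–24: 5 × 0.349 × 0.9378 = 1.63646
  25–29: 5 × 0.237 × 0.9186 = 1.08854
  30–34: 5 × 0.120 × 0.9063 = 0.54378
  35–39: 5 × 0.038 × 0.8931 = 0.16969
  40–44: 5 × 0.007 × 0.8796 = 0.03079
  45–49: 5 × 0.001 × 0.8698 = 0.00435
Sum = 4.60193
NRR = 0.48780 × 4.60193 = 2.24482
With NRR above 1 the population is above replacement fertility.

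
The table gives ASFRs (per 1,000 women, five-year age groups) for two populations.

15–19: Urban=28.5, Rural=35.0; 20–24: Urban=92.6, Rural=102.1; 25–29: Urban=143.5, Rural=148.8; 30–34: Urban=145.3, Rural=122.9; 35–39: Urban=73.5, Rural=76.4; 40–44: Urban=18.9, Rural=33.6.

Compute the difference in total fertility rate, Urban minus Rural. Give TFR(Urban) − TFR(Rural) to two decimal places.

Urban:
  Sum of ASFRs = 28.5 + 92.6 + 143.5 + 145.3 + 73.5 + 18.9 = 502.3
  TFR = 5 × 502.3 / 1000 = 2.5115
Rural:
  Sum of ASFRs = 35.0 + 102.1 + 148.8 + 122.9 + 76.4 + 33.6 = 518.8
  TFR = 5 × 518.8 / 1000 = 2.594
Difference = 2.5115 − 2.594 = -0.0825

-0.08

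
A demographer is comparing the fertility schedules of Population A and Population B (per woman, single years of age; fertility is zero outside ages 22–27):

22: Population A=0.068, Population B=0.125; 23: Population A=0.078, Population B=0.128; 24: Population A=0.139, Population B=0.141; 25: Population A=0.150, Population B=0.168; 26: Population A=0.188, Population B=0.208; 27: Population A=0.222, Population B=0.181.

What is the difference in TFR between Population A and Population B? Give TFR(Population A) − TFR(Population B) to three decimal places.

-0.106

Population A:
  Sum of ASFRs = 0.068 + 0.078 + 0.139 + 0.150 + 0.188 + 0.222 = 0.845
  TFR = 0.845
Population B:
  Sum of ASFRs = 0.125 + 0.128 + 0.141 + 0.168 + 0.208 + 0.181 = 0.951
  TFR = 0.951
Difference = 0.845 − 0.951 = -0.106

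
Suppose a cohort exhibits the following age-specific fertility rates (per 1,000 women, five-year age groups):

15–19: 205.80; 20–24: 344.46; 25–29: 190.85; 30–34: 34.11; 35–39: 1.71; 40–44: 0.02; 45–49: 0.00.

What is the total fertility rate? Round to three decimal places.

3.885

Sum of ASFRs = 205.80 + 344.46 + 190.85 + 34.11 + 1.71 + 0.02 + 0.00 = 776.95
TFR = 5 × 776.95 / 1000 = 3.88475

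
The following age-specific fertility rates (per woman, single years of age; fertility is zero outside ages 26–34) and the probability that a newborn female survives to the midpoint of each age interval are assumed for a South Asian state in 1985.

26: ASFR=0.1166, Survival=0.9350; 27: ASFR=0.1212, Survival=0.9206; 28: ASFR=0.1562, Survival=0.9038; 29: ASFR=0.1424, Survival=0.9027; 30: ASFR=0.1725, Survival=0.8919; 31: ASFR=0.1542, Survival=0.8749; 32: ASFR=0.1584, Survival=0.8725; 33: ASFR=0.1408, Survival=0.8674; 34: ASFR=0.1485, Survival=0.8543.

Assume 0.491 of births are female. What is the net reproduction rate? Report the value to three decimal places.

0.573

Proportion female at birth = 0.491.
Survival-weighted fertility by age (1·fₓ·Sₓ):
  26: 1 × 0.1166 × 0.9350 = 0.10902
  27: 1 × 0.1212 × 0.9206 = 0.11158
  28: 1 × 0.1562 × 0.9038 = 0.14117
  29: 1 × 0.1424 × 0.9027 = 0.12854
  30: 1 × 0.1725 × 0.8919 = 0.15385
  31: 1 × 0.1542 × 0.8749 = 0.13491
  32: 1 × 0.1584 × 0.8725 = 0.13820
  33: 1 × 0.1408 × 0.8674 = 0.12213
  34: 1 × 0.1485 × 0.8543 = 0.12686
Sum = 1.16626
NRR = 0.491 × 1.16626 = 0.57263
With NRR below 1 the population is below replacement fertility.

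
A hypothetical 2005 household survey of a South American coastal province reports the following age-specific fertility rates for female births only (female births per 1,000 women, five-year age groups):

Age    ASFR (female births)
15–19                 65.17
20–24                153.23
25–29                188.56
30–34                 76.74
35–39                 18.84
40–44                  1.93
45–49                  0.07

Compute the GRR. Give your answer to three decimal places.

Sum of female ASFRs = 65.17 + 153.23 + 188.56 + 76.74 + 18.84 + 1.93 + 0.07 = 504.54
GRR = 5 × 504.54 / 1000 = 2.5227

2.523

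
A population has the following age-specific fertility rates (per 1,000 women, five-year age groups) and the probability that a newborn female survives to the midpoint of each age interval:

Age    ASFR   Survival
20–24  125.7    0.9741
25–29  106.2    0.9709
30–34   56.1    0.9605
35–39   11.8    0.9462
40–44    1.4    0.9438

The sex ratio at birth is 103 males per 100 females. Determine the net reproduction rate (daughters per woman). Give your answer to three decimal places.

0.719

Proportion female at birth = 100 / (100 + 103) = 0.49261.
Per-age-group product (5 × ASFR × survival probability):
  20–24: 5 × 125.7/1000 × 0.9741 = 0.61222
  25–29: 5 × 106.2/1000 × 0.9709 = 0.51555
  30–34: 5 × 56.1/1000 × 0.9605 = 0.26942
  35–39: 5 × 11.8/1000 × 0.9462 = 0.05583
  40–44: 5 × 1.4/1000 × 0.9438 = 0.00661
Sum = 1.45963
NRR = 0.49261 × 1.45963 = 0.71903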